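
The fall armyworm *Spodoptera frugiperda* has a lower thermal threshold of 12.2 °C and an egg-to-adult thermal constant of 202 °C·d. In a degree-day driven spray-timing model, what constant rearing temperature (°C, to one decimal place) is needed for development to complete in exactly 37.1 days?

Required daily accumulation = 202 / 37.1 = 5.445 DD/day.
T = T_base + 5.445 = 12.2 + 5.445 = 17.645 ≈ 17.6 °C.

17.6 °C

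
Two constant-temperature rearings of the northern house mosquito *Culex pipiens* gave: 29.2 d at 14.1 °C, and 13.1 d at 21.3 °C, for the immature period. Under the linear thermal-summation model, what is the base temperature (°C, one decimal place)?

8.2 °C

Linear rate model ⇒ the product D·(T − T_b) is constant across temperatures.
29.2·(14.1 − T_b) = 13.1·(21.3 − T_b)
T_b = (29.2·14.1 − 13.1·21.3) / (29.2 − 13.1) = 132.69 / 16.1 = 8.242 °C ≈ 8.2 °C.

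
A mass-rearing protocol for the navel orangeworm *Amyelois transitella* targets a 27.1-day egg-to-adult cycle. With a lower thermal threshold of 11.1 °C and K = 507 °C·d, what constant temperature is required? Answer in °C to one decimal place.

29.8 °C

Required daily accumulation = 507 / 27.1 = 18.708 DD/day.
T = T_base + 18.708 = 11.1 + 18.708 = 29.808 ≈ 29.8 °C.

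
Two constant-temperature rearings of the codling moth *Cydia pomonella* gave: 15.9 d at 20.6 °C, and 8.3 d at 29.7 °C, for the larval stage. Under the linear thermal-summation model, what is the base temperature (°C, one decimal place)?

Under the model K = D·(T − T_b), so D₁·(T₁ − T_b) = D₂·(T₂ − T_b).
15.9·(20.6 − T_b) = 8.3·(29.7 − T_b)
T_b = (15.9·20.6 − 8.3·29.7) / (15.9 − 8.3) = 81.03 / 7.6 = 10.662 °C ≈ 10.7 °C.

10.7 °C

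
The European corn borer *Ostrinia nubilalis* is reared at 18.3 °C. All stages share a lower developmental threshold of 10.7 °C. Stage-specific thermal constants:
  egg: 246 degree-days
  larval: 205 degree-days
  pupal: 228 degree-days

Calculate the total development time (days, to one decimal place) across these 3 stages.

Daily accumulation at 18.3 °C = 18.3 − 10.7 = 7.6 DD/day.
Total K = 246 + 205 + 228 = 679 DD.
Total duration = 679 / 7.6 = 89.342 ≈ 89.3 days.

89.3 days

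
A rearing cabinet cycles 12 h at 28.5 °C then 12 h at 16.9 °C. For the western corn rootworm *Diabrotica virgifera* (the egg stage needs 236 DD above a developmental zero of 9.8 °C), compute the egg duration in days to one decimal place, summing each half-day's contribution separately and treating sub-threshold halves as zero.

Day half: max(0, 28.5 − 9.8) × 0.5 = 18.7 × 0.5 = 9.35 DD.
Night half: max(0, 16.9 − 9.8) × 0.5 = 7.1 × 0.5 = 3.55 DD.
Per 24 h: 12.90 DD/day.
Duration = 236 / 12.90 = 18.295 ≈ 18.3 days.

18.3 days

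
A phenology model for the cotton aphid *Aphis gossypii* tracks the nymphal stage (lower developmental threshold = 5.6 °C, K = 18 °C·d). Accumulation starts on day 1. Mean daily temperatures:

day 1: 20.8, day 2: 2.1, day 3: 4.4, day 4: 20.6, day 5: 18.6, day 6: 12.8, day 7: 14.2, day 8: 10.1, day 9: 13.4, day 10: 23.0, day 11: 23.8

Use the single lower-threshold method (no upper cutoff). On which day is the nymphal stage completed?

Daily DD above 5.6 °C: 15.2, 0.0, 0.0, 15.0, 13.0, 7.2, 8.6, 4.5, 7.8, 17.4, 18.2.
Cumulative: 15.2, 15.2, 15.2, 30.2, 43.2, 50.4, 59.0, 63.5, 71.3, 88.7, 106.9.
The total first reaches 18 DD on day 4.

day 4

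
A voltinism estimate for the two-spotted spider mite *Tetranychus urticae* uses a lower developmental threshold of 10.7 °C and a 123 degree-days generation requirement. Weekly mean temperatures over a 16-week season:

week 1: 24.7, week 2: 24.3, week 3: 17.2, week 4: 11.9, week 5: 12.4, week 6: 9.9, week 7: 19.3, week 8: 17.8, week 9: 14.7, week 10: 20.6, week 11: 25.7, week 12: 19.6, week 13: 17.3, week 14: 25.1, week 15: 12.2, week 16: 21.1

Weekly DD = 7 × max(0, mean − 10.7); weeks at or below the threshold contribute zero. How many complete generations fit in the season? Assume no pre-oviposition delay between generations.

Weekly DD (7 × max(0, T̄ − 10.7)): 98.0, 95.2, 45.5, 8.4, 11.9, 0.0, 60.2, 49.7, 28.0, 69.3, 105.0, 62.3, 46.2, 100.8, 10.5, 72.8.
Season total = 863.8 DD.
Complete generations = ⌊863.8 / 123⌋ = 7.

7 generations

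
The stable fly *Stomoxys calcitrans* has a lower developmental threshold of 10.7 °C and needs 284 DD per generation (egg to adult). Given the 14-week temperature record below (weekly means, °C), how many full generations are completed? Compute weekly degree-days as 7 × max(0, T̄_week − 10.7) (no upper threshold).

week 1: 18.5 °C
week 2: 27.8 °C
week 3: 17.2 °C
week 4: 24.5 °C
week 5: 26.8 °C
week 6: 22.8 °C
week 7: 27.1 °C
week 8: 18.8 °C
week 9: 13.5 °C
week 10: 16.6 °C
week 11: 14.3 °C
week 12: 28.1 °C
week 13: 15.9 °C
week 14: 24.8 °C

Weekly DD (7 × max(0, T̄ − 10.7)): 54.6, 119.7, 45.5, 96.6, 112.7, 84.7, 114.8, 56.7, 19.6, 41.3, 25.2, 121.8, 36.4, 98.7.
Season total = 1028.3 DD.
Complete generations = ⌊1028.3 / 284⌋ = 3.

3 generations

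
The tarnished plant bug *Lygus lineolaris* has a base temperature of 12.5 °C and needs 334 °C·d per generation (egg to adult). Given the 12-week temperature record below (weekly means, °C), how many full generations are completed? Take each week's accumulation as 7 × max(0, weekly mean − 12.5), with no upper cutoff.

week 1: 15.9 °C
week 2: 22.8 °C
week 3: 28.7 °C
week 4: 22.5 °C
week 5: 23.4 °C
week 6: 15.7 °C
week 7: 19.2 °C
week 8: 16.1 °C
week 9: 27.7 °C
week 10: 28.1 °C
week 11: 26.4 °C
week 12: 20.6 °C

Weekly DD (7 × max(0, T̄ − 12.5)): 23.8, 72.1, 113.4, 70.0, 76.3, 22.4, 46.9, 25.2, 106.4, 109.2, 97.3, 56.7.
Season total = 819.7 DD.
Complete generations = ⌊819.7 / 334⌋ = 2.

2 generations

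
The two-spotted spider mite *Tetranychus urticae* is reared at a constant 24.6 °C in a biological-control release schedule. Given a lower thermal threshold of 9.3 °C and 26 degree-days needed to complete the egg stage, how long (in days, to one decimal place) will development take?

1.7 days

Daily accumulation = 24.6 − 9.3 = 15.3 DD/day.
Duration = 26 / 15.3 = 1.699 ≈ 1.7 days.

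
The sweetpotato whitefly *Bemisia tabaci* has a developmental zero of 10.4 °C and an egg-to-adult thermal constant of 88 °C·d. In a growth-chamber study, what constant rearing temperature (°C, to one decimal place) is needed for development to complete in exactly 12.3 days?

Required daily accumulation = 88 / 12.3 = 7.154 DD/day.
T = T_base + 7.154 = 10.4 + 7.154 = 17.554 ≈ 17.6 °C.

17.6 °C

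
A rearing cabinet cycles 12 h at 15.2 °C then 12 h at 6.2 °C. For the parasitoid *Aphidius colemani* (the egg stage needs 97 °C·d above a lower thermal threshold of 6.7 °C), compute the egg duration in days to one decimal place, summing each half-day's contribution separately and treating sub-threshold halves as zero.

Day half: max(0, 15.2 − 6.7) × 0.5 = 8.5 × 0.5 = 4.25 DD.
Night half: max(0, 6.2 − 6.7) × 0.5 = 0.0 × 0.5 = 0.00 DD.
Per 24 h: 4.25 DD/day.
Duration = 97 / 4.25 = 22.824 ≈ 22.8 days.

22.8 days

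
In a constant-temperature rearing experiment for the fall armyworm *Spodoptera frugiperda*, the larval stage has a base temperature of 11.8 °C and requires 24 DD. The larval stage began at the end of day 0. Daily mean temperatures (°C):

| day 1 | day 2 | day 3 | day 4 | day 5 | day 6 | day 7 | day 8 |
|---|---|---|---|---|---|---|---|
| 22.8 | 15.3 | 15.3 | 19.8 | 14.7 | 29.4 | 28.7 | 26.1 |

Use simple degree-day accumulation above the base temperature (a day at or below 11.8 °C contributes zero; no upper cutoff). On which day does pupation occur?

day 4

Daily DD above 11.8 °C: 11.0, 3.5, 3.5, 8.0, 2.9, 17.6, 16.9, 14.3.
Cumulative: 11.0, 14.5, 18.0, 26.0, 28.9, 46.5, 63.4, 77.7.
The total first reaches 24 DD on day 4.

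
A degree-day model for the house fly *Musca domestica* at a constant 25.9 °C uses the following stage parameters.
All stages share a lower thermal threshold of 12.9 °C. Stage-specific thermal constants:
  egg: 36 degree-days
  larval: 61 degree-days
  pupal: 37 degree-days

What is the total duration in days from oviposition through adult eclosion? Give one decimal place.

Daily accumulation at 25.9 °C = 25.9 − 12.9 = 13.0 DD/day.
Total K = 36 + 61 + 37 = 134 DD.
Total duration = 134 / 13.0 = 10.308 ≈ 10.3 days.

10.3 days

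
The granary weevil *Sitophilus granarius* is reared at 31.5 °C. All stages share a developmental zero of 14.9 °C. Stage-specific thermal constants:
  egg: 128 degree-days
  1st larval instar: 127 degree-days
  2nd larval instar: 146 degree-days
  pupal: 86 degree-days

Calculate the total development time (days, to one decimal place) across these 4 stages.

29.3 days

Daily accumulation at 31.5 °C = 31.5 − 14.9 = 16.6 DD/day.
Total K = 128 + 127 + 146 + 86 = 487 DD.
Total duration = 487 / 16.6 = 29.337 ≈ 29.3 days.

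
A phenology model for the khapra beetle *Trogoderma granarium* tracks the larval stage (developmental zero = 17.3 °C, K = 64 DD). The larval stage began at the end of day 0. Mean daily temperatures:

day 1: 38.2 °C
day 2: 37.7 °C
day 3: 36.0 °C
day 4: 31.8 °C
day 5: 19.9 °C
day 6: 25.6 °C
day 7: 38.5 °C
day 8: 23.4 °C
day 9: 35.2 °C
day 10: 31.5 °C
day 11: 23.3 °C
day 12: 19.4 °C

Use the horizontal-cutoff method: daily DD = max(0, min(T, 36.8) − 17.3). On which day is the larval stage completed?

day 4

Daily DD above 17.3 °C (capped at 19.5): 19.5, 19.5, 18.7, 14.5, 2.6, 8.3, 19.5, 6.1, 17.9, 14.2, 6.0, 2.1.
Cumulative: 19.5, 39.0, 57.7, 72.2, 74.8, 83.1, 102.6, 108.7, 126.6, 140.8, 146.8, 148.9.
The total first reaches 64 DD on day 4.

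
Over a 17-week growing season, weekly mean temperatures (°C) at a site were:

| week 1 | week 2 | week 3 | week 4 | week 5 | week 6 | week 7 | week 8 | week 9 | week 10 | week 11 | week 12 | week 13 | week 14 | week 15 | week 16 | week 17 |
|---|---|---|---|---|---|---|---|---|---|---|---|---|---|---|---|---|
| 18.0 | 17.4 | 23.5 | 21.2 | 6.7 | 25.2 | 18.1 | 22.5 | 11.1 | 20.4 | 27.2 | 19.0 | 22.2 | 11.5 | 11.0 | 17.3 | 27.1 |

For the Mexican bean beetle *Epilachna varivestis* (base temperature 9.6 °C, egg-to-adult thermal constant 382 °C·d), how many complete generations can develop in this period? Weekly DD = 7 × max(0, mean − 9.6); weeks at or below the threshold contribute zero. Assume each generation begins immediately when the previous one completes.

Weekly DD (7 × max(0, T̄ − 9.6)): 58.8, 54.6, 97.3, 81.2, 0.0, 109.2, 59.5, 90.3, 10.5, 75.6, 123.2, 65.8, 88.2, 13.3, 9.8, 53.9, 122.5.
Season total = 1113.7 DD.
Complete generations = ⌊1113.7 / 382⌋ = 2.

2 generations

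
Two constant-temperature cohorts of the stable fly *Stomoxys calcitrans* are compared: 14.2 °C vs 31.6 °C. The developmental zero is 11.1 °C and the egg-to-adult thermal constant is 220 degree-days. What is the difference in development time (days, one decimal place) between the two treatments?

At 14.2 °C: 220 / (14.2 − 11.1) = 220 / 3.1 = 70.968 d.
At 31.6 °C: 220 / (31.6 − 11.1) = 220 / 20.5 = 10.732 d.
Difference = |70.968 − 10.732| = 60.236 ≈ 60.2 days.

60.2 days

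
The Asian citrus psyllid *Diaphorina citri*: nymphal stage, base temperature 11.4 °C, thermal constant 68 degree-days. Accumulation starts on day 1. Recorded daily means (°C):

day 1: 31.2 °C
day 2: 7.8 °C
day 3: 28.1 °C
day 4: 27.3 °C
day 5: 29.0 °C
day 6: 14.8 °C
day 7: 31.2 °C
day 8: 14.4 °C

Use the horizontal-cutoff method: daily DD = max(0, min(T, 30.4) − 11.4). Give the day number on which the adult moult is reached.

day 5

Daily DD above 11.4 °C (capped at 19.0): 19.0, 0.0, 16.7, 15.9, 17.6, 3.4, 19.0, 3.0.
Cumulative: 19.0, 19.0, 35.7, 51.6, 69.2, 72.6, 91.6, 94.6.
The total first reaches 68 DD on day 5.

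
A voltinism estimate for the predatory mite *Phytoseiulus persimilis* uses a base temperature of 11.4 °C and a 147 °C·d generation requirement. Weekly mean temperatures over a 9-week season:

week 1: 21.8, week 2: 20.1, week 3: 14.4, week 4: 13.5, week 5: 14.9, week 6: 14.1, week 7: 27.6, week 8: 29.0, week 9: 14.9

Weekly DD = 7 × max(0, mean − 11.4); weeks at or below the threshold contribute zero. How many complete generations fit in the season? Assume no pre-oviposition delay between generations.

Weekly DD (7 × max(0, T̄ − 11.4)): 72.8, 60.9, 21.0, 14.7, 24.5, 18.9, 113.4, 123.2, 24.5.
Season total = 473.9 DD.
Complete generations = ⌊473.9 / 147⌋ = 3.

3 generations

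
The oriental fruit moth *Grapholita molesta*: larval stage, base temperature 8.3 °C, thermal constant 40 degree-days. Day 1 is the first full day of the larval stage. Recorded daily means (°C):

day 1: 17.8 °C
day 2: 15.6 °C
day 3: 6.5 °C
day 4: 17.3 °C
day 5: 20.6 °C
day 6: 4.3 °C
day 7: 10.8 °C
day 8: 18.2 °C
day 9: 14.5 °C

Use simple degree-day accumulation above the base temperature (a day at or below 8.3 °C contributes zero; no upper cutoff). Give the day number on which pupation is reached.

Daily DD above 8.3 °C: 9.5, 7.3, 0.0, 9.0, 12.3, 0.0, 2.5, 9.9, 6.2.
Cumulative: 9.5, 16.8, 16.8, 25.8, 38.1, 38.1, 40.6, 50.5, 56.7.
The total first reaches 40 DD on day 7.

day 7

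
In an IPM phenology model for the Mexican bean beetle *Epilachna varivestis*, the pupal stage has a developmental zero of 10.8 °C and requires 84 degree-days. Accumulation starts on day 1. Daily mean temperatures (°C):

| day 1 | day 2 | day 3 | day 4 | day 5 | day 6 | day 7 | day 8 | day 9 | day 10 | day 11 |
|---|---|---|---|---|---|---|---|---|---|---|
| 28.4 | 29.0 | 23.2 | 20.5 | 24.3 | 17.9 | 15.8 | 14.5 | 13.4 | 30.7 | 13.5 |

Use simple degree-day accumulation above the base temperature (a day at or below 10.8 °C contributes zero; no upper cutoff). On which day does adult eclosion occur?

Daily DD above 10.8 °C: 17.6, 18.2, 12.4, 9.7, 13.5, 7.1, 5.0, 3.7, 2.6, 19.9, 2.7.
Cumulative: 17.6, 35.8, 48.2, 57.9, 71.4, 78.5, 83.5, 87.2, 89.8, 109.7, 112.4.
The total first reaches 84 DD on day 8.

day 8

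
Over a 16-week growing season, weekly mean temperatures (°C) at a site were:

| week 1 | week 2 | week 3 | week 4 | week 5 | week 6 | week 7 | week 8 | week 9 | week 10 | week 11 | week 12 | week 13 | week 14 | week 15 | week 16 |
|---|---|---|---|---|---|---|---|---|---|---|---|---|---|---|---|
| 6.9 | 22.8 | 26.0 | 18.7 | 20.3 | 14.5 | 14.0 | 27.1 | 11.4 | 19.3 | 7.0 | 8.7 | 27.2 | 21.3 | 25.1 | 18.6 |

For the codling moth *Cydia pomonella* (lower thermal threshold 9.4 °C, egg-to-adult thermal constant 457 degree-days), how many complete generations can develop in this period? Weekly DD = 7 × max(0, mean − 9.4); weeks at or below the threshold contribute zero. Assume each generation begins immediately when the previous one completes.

2 generations

Weekly DD (7 × max(0, T̄ − 9.4)): 0.0, 93.8, 116.2, 65.1, 76.3, 35.7, 32.2, 123.9, 14.0, 69.3, 0.0, 0.0, 124.6, 83.3, 109.9, 64.4.
Season total = 1008.7 DD.
Complete generations = ⌊1008.7 / 457⌋ = 2.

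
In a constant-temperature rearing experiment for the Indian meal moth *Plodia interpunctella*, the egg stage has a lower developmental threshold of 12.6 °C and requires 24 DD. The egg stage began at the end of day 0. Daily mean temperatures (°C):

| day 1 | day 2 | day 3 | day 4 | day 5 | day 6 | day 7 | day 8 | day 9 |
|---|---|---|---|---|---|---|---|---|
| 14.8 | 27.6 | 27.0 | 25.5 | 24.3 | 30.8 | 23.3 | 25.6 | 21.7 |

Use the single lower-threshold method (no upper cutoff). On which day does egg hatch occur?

Daily DD above 12.6 °C: 2.2, 15.0, 14.4, 12.9, 11.7, 18.2, 10.7, 13.0, 9.1.
Cumulative: 2.2, 17.2, 31.6, 44.5, 56.2, 74.4, 85.1, 98.1, 107.2.
The total first reaches 24 DD on day 3.

day 3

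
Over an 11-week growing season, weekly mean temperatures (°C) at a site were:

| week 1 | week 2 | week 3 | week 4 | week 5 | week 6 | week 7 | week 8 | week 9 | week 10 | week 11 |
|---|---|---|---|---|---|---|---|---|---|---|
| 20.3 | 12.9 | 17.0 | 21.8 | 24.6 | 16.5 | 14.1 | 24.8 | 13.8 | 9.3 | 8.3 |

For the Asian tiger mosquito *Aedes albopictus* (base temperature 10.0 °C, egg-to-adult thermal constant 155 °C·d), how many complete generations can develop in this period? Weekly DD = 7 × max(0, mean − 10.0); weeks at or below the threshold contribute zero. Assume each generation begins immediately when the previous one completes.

Weekly DD (7 × max(0, T̄ − 10.0)): 72.1, 20.3, 49.0, 82.6, 102.2, 45.5, 28.7, 103.6, 26.6, 0.0, 0.0.
Season total = 530.6 DD.
Complete generations = ⌊530.6 / 155⌋ = 3.

3 generations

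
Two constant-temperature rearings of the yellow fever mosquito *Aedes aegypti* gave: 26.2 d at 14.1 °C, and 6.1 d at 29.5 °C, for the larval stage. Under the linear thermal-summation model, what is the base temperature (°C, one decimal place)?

Linear rate model ⇒ the product D·(T − T_b) is constant across temperatures.
26.2·(14.1 − T_b) = 6.1·(29.5 − T_b)
T_b = (26.2·14.1 − 6.1·29.5) / (26.2 − 6.1) = 189.47 / 20.1 = 9.426 °C ≈ 9.4 °C.

9.4 °C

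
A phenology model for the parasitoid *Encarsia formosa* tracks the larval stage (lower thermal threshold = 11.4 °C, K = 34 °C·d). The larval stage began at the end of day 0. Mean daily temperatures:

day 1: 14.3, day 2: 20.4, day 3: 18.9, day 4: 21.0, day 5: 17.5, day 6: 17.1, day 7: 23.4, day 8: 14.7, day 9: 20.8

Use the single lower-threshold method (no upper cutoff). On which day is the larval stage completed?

day 5

Daily DD above 11.4 °C: 2.9, 9.0, 7.5, 9.6, 6.1, 5.7, 12.0, 3.3, 9.4.
Cumulative: 2.9, 11.9, 19.4, 29.0, 35.1, 40.8, 52.8, 56.1, 65.5.
The total first reaches 34 DD on day 5.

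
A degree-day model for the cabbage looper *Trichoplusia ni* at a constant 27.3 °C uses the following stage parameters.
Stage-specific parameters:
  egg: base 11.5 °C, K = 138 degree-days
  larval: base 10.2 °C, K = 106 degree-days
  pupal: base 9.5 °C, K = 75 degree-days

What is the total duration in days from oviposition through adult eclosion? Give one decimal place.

egg: 138 / (27.3 − 11.5) = 138 / 15.8 = 8.734 d.
larval: 106 / (27.3 − 10.2) = 106 / 17.1 = 6.199 d.
pupal: 75 / (27.3 − 9.5) = 75 / 17.8 = 4.213 d.
Sum = 19.146 ≈ 19.1 days.

19.1 days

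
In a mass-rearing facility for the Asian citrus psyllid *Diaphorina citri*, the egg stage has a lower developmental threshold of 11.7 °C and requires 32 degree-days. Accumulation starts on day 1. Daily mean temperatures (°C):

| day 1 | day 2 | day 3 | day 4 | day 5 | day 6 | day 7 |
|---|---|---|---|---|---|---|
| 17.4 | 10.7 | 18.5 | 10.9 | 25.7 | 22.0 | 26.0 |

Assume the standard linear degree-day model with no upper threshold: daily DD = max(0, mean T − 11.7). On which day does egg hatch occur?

Daily DD above 11.7 °C: 5.7, 0.0, 6.8, 0.0, 14.0, 10.3, 14.3.
Cumulative: 5.7, 5.7, 12.5, 12.5, 26.5, 36.8, 51.1.
The total first reaches 32 DD on day 6.

day 6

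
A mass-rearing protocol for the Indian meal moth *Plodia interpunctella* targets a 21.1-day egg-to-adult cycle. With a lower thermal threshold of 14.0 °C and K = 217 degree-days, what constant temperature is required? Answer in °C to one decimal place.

Required daily accumulation = 217 / 21.1 = 10.284 DD/day.
T = T_base + 10.284 = 14.0 + 10.284 = 24.284 ≈ 24.3 °C.

24.3 °C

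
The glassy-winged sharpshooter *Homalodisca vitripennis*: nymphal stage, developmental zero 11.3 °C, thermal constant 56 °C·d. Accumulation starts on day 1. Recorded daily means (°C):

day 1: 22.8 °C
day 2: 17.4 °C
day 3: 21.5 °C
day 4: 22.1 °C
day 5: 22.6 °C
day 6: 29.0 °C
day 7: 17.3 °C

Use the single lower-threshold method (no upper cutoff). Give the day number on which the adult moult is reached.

day 6

Daily DD above 11.3 °C: 11.5, 6.1, 10.2, 10.8, 11.3, 17.7, 6.0.
Cumulative: 11.5, 17.6, 27.8, 38.6, 49.9, 67.6, 73.6.
The total first reaches 56 DD on day 6.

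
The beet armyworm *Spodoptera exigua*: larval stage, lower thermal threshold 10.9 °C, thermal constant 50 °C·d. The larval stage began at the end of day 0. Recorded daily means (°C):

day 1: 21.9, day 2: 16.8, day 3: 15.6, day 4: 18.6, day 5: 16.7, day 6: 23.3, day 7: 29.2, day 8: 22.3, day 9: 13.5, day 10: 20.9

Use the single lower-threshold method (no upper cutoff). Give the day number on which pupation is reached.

Daily DD above 10.9 °C: 11.0, 5.9, 4.7, 7.7, 5.8, 12.4, 18.3, 11.4, 2.6, 10.0.
Cumulative: 11.0, 16.9, 21.6, 29.3, 35.1, 47.5, 65.8, 77.2, 79.8, 89.8.
The total first reaches 50 DD on day 7.

day 7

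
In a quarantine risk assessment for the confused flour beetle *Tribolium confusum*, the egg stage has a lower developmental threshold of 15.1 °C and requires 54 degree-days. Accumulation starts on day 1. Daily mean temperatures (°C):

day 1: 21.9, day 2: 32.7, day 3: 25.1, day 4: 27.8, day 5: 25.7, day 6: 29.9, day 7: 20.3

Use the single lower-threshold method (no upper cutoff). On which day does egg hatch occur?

Daily DD above 15.1 °C: 6.8, 17.6, 10.0, 12.7, 10.6, 14.8, 5.2.
Cumulative: 6.8, 24.4, 34.4, 47.1, 57.7, 72.5, 77.7.
The total first reaches 54 DD on day 5.

day 5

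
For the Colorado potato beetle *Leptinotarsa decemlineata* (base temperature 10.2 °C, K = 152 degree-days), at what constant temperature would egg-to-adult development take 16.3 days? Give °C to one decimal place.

Required daily accumulation = 152 / 16.3 = 9.325 DD/day.
T = T_base + 9.325 = 10.2 + 9.325 = 19.525 ≈ 19.5 °C.

19.5 °C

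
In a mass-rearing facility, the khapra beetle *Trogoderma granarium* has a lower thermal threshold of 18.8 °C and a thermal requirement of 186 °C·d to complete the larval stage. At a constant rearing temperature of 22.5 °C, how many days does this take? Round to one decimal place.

Daily accumulation = 22.5 − 18.8 = 3.7 DD/day.
Duration = 186 / 3.7 = 50.270 ≈ 50.3 days.

50.3 days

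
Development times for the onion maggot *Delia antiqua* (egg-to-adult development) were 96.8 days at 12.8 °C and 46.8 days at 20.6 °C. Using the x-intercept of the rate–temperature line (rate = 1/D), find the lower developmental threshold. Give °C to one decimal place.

Under the model K = D·(T − T_b), so D₁·(T₁ − T_b) = D₂·(T₂ − T_b).
96.8·(12.8 − T_b) = 46.8·(20.6 − T_b)
T_b = (96.8·12.8 − 46.8·20.6) / (96.8 − 46.8) = 274.96 / 50.0 = 5.499 °C ≈ 5.5 °C.

5.5 °C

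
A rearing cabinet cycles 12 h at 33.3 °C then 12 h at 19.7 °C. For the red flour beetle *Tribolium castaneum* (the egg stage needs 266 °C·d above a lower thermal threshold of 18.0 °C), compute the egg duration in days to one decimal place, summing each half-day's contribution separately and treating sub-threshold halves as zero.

31.3 days

Day half: max(0, 33.3 − 18.0) × 0.5 = 15.3 × 0.5 = 7.65 DD.
Night half: max(0, 19.7 − 18.0) × 0.5 = 1.7 × 0.5 = 0.85 DD.
Per 24 h: 8.50 DD/day.
Duration = 266 / 8.50 = 31.294 ≈ 31.3 days.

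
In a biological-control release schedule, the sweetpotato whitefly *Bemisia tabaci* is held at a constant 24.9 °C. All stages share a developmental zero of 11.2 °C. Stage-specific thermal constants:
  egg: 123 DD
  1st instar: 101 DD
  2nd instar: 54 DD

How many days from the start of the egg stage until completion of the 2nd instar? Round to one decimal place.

Daily accumulation at 24.9 °C = 24.9 − 11.2 = 13.7 DD/day.
Total K = 123 + 101 + 54 = 278 DD.
Total duration = 278 / 13.7 = 20.292 ≈ 20.3 days.

20.3 days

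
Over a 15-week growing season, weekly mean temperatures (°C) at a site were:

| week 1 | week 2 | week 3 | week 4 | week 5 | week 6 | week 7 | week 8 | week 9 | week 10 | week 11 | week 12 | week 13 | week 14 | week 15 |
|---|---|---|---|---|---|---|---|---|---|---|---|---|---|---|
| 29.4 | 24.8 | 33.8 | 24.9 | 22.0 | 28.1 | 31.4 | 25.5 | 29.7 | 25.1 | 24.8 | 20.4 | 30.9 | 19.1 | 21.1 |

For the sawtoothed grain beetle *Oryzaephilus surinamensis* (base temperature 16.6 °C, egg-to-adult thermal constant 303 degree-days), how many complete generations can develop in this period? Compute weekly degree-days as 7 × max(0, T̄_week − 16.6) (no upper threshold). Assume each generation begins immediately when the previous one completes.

Weekly DD (7 × max(0, T̄ − 16.6)): 89.6, 57.4, 120.4, 58.1, 37.8, 80.5, 103.6, 62.3, 91.7, 59.5, 57.4, 26.6, 100.1, 17.5, 31.5.
Season total = 994.0 DD.
Complete generations = ⌊994.0 / 303⌋ = 3.

3 generations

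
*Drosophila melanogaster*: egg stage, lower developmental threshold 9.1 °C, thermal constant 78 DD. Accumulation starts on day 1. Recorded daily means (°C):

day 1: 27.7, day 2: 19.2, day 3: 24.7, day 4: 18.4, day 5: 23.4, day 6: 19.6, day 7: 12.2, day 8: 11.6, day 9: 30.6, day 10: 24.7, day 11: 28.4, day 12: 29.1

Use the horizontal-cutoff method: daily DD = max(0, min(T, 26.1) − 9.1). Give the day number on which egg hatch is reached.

Daily DD above 9.1 °C (capped at 17.0): 17.0, 10.1, 15.6, 9.3, 14.3, 10.5, 3.1, 2.5, 17.0, 15.6, 17.0, 17.0.
Cumulative: 17.0, 27.1, 42.7, 52.0, 66.3, 76.8, 79.9, 82.4, 99.4, 115.0, 132.0, 149.0.
The total first reaches 78 DD on day 7.

day 7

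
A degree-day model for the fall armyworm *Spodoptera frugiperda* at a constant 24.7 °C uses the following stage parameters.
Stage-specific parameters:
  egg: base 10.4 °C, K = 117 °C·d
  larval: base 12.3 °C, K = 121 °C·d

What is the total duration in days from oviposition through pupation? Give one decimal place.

17.9 days

egg: 117 / (24.7 − 10.4) = 117 / 14.3 = 8.182 d.
larval: 121 / (24.7 − 12.3) = 121 / 12.4 = 9.758 d.
Sum = 17.940 ≈ 17.9 days.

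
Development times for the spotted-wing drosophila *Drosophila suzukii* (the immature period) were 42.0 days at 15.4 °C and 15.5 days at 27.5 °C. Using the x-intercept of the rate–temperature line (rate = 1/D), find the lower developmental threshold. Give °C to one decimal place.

8.3 °C

Equal thermal constants: D₁(T₁ − T_b) = D₂(T₂ − T_b).
42.0·(15.4 − T_b) = 15.5·(27.5 − T_b)
T_b = (42.0·15.4 − 15.5·27.5) / (42.0 − 15.5) = 220.55 / 26.5 = 8.323 °C ≈ 8.3 °C.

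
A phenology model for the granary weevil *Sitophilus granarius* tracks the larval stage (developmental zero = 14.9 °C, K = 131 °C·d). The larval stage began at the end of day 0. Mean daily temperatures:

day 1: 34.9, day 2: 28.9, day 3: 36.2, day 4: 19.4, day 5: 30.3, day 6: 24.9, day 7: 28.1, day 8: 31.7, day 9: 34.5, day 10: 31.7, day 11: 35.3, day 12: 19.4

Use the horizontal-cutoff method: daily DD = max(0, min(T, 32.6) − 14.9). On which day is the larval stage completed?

day 10

Daily DD above 14.9 °C (capped at 17.7): 17.7, 14.0, 17.7, 4.5, 15.4, 10.0, 13.2, 16.8, 17.7, 16.8, 17.7, 4.5.
Cumulative: 17.7, 31.7, 49.4, 53.9, 69.3, 79.3, 92.5, 109.3, 127.0, 143.8, 161.5, 166.0.
The total first reaches 131 DD on day 10.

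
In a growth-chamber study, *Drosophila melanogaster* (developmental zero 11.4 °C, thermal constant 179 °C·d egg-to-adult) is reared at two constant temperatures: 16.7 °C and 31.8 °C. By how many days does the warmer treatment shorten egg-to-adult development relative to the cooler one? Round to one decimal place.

25.0 days

At 16.7 °C: 179 / (16.7 − 11.4) = 179 / 5.3 = 33.774 d.
At 31.8 °C: 179 / (31.8 − 11.4) = 179 / 20.4 = 8.775 d.
Difference = |33.774 − 8.775| = 24.999 ≈ 25.0 days.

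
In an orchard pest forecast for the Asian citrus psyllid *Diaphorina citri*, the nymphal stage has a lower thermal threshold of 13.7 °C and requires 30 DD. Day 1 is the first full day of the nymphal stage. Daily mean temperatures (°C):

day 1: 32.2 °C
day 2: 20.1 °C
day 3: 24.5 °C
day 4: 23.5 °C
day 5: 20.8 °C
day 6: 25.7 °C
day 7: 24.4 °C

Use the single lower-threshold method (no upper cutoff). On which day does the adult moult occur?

Daily DD above 13.7 °C: 18.5, 6.4, 10.8, 9.8, 7.1, 12.0, 10.7.
Cumulative: 18.5, 24.9, 35.7, 45.5, 52.6, 64.6, 75.3.
The total first reaches 30 DD on day 3.

day 3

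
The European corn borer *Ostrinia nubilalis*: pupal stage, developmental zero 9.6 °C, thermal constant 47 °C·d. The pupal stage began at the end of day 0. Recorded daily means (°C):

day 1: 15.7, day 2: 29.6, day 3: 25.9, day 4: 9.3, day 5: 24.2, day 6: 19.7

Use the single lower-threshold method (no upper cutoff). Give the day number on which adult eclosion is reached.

day 5

Daily DD above 9.6 °C: 6.1, 20.0, 16.3, 0.0, 14.6, 10.1.
Cumulative: 6.1, 26.1, 42.4, 42.4, 57.0, 67.1.
The total first reaches 47 DD on day 5.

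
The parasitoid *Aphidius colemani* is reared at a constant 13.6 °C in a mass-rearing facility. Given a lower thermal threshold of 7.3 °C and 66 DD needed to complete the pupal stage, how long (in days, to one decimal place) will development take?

10.5 days

Daily accumulation = 13.6 − 7.3 = 6.3 DD/day.
Duration = 66 / 6.3 = 10.476 ≈ 10.5 days.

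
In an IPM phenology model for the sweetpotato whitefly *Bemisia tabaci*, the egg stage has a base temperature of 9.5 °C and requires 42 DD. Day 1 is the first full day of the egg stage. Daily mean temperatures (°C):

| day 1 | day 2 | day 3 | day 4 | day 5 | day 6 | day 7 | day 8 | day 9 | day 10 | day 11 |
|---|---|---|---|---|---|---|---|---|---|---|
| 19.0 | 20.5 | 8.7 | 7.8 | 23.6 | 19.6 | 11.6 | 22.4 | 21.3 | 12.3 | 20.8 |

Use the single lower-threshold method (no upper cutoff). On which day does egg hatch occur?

Daily DD above 9.5 °C: 9.5, 11.0, 0.0, 0.0, 14.1, 10.1, 2.1, 12.9, 11.8, 2.8, 11.3.
Cumulative: 9.5, 20.5, 20.5, 20.5, 34.6, 44.7, 46.8, 59.7, 71.5, 74.3, 85.6.
The total first reaches 42 DD on day 6.

day 6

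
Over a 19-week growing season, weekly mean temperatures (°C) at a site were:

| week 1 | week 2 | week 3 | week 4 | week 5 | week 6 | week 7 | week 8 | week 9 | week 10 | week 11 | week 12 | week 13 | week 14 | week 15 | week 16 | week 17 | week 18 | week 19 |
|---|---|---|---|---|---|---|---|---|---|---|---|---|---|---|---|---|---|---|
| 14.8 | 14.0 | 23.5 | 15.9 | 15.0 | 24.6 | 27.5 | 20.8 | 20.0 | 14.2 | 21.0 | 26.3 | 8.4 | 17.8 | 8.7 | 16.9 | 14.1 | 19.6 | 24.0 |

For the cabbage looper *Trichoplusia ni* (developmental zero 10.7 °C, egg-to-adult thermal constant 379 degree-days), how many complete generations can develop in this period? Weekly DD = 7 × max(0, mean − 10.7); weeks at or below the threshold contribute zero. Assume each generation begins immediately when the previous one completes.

2 generations

Weekly DD (7 × max(0, T̄ − 10.7)): 28.7, 23.1, 89.6, 36.4, 30.1, 97.3, 117.6, 70.7, 65.1, 24.5, 72.1, 109.2, 0.0, 49.7, 0.0, 43.4, 23.8, 62.3, 93.1.
Season total = 1036.7 DD.
Complete generations = ⌊1036.7 / 379⌋ = 2.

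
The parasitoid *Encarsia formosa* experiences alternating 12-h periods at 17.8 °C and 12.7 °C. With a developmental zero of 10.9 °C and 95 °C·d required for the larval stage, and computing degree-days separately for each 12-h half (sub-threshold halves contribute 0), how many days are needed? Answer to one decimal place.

21.8 days

Day half: max(0, 17.8 − 10.9) × 0.5 = 6.9 × 0.5 = 3.45 DD.
Night half: max(0, 12.7 − 10.9) × 0.5 = 1.8 × 0.5 = 0.90 DD.
Per 24 h: 4.35 DD/day.
Duration = 95 / 4.35 = 21.839 ≈ 21.8 days.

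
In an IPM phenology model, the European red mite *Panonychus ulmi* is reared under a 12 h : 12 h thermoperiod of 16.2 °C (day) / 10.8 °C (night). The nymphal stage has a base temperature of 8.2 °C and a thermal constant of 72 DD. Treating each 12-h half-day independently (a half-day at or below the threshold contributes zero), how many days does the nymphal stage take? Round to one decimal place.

13.6 days

Day half: max(0, 16.2 − 8.2) × 0.5 = 8.0 × 0.5 = 4.00 DD.
Night half: max(0, 10.8 − 8.2) × 0.5 = 2.6 × 0.5 = 1.30 DD.
Per 24 h: 5.30 DD/day.
Duration = 72 / 5.30 = 13.585 ≈ 13.6 days.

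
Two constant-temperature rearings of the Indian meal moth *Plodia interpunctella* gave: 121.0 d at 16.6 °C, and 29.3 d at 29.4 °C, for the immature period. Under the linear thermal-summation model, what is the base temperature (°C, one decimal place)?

Linear rate model ⇒ the product D·(T − T_b) is constant across temperatures.
121.0·(16.6 − T_b) = 29.3·(29.4 − T_b)
T_b = (121.0·16.6 − 29.3·29.4) / (121.0 − 29.3) = 1147.18 / 91.7 = 12.510 °C ≈ 12.5 °C.

12.5 °C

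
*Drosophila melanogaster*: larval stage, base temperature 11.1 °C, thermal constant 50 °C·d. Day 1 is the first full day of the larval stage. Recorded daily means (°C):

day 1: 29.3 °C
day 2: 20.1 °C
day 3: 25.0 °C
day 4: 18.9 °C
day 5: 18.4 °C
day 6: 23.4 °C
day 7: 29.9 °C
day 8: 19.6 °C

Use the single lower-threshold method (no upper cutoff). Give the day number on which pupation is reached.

day 5

Daily DD above 11.1 °C: 18.2, 9.0, 13.9, 7.8, 7.3, 12.3, 18.8, 8.5.
Cumulative: 18.2, 27.2, 41.1, 48.9, 56.2, 68.5, 87.3, 95.8.
The total first reaches 50 DD on day 5.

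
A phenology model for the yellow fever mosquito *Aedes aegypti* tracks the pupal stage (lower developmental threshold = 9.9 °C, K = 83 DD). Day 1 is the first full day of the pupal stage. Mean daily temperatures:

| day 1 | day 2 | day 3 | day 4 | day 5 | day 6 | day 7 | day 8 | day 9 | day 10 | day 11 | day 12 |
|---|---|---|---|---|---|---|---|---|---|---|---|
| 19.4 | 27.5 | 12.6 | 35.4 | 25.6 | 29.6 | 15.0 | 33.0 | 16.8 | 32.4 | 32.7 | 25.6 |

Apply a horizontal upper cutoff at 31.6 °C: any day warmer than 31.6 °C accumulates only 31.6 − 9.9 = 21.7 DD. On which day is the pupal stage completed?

day 6

Daily DD above 9.9 °C (capped at 21.7): 9.5, 17.6, 2.7, 21.7, 15.7, 19.7, 5.1, 21.7, 6.9, 21.7, 21.7, 15.7.
Cumulative: 9.5, 27.1, 29.8, 51.5, 67.2, 86.9, 92.0, 113.7, 120.6, 142.3, 164.0, 179.7.
The total first reaches 83 DD on day 6.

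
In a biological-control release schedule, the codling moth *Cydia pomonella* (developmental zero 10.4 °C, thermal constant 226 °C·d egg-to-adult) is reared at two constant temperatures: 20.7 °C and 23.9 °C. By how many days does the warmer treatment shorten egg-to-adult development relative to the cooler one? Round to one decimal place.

At 20.7 °C: 226 / (20.7 − 10.4) = 226 / 10.3 = 21.942 d.
At 23.9 °C: 226 / (23.9 − 10.4) = 226 / 13.5 = 16.741 d.
Difference = |21.942 − 16.741| = 5.201 ≈ 5.2 days.

5.2 days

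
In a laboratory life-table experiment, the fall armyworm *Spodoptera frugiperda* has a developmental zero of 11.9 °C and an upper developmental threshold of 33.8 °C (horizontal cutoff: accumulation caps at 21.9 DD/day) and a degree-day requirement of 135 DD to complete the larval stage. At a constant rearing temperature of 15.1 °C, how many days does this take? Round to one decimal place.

Daily accumulation = 15.1 − 11.9 = 3.2 DD/day.
Duration = 135 / 3.2 = 42.188 ≈ 42.2 days.

42.2 days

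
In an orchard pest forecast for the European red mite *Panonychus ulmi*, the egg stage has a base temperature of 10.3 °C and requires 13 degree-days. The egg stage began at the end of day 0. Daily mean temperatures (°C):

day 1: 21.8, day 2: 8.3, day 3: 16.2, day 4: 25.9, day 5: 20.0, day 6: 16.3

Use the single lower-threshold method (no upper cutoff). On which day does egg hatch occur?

Daily DD above 10.3 °C: 11.5, 0.0, 5.9, 15.6, 9.7, 6.0.
Cumulative: 11.5, 11.5, 17.4, 33.0, 42.7, 48.7.
The total first reaches 13 DD on day 3.

day 3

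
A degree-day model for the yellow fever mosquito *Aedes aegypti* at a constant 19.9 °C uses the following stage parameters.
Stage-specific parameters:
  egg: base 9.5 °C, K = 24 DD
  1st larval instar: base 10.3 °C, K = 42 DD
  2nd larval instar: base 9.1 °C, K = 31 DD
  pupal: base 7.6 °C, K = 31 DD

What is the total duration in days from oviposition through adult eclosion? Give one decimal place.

12.1 days

egg: 24 / (19.9 − 9.5) = 24 / 10.4 = 2.308 d.
1st larval instar: 42 / (19.9 − 10.3) = 42 / 9.6 = 4.375 d.
2nd larval instar: 31 / (19.9 − 9.1) = 31 / 10.8 = 2.870 d.
pupal: 31 / (19.9 − 7.6) = 31 / 12.3 = 2.520 d.
Sum = 12.073 ≈ 12.1 days.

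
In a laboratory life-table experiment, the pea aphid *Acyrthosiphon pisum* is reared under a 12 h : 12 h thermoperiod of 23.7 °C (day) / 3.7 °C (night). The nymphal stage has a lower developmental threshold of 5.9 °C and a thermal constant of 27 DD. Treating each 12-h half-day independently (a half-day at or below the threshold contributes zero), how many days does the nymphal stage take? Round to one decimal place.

Day half: max(0, 23.7 − 5.9) × 0.5 = 17.8 × 0.5 = 8.90 DD.
Night half: max(0, 3.7 − 5.9) × 0.5 = 0.0 × 0.5 = 0.00 DD.
Per 24 h: 8.90 DD/day.
Duration = 27 / 8.90 = 3.034 ≈ 3.0 days.

3.0 days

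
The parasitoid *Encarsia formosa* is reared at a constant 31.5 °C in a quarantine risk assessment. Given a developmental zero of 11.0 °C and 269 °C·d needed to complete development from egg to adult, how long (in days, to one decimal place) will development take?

Daily accumulation = 31.5 − 11.0 = 20.5 DD/day.
Duration = 269 / 20.5 = 13.122 ≈ 13.1 days.

13.1 days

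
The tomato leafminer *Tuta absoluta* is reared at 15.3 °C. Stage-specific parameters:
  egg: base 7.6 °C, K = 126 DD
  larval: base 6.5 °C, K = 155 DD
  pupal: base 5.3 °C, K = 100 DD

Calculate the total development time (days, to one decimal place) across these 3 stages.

44.0 days

egg: 126 / (15.3 − 7.6) = 126 / 7.7 = 16.364 d.
larval: 155 / (15.3 − 6.5) = 155 / 8.8 = 17.614 d.
pupal: 100 / (15.3 − 5.3) = 100 / 10.0 = 10.000 d.
Sum = 43.977 ≈ 44.0 days.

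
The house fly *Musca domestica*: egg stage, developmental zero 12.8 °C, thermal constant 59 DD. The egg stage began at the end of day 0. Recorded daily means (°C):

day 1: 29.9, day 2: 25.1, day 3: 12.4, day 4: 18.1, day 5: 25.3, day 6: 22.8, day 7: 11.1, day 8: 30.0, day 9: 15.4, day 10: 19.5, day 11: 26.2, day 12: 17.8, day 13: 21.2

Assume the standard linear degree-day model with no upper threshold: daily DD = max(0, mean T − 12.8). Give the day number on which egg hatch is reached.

day 8

Daily DD above 12.8 °C: 17.1, 12.3, 0.0, 5.3, 12.5, 10.0, 0.0, 17.2, 2.6, 6.7, 13.4, 5.0, 8.4.
Cumulative: 17.1, 29.4, 29.4, 34.7, 47.2, 57.2, 57.2, 74.4, 77.0, 83.7, 97.1, 102.1, 110.5.
The total first reaches 59 DD on day 8.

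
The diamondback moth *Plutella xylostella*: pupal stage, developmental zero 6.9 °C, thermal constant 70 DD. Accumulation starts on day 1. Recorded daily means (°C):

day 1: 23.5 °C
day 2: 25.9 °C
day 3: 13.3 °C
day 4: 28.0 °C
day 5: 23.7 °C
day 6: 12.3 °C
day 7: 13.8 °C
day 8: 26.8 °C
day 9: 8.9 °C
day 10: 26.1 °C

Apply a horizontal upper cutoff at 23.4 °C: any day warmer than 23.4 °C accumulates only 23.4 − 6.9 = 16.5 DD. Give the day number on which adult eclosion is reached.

Daily DD above 6.9 °C (capped at 16.5): 16.5, 16.5, 6.4, 16.5, 16.5, 5.4, 6.9, 16.5, 2.0, 16.5.
Cumulative: 16.5, 33.0, 39.4, 55.9, 72.4, 77.8, 84.7, 101.2, 103.2, 119.7.
The total first reaches 70 DD on day 5.

day 5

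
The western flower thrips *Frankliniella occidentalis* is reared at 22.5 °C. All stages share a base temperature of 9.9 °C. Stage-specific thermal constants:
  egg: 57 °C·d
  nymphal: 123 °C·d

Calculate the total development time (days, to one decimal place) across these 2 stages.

Daily accumulation at 22.5 °C = 22.5 − 9.9 = 12.6 DD/day.
Total K = 57 + 123 = 180 DD.
Total duration = 180 / 12.6 = 14.286 ≈ 14.3 days.

14.3 days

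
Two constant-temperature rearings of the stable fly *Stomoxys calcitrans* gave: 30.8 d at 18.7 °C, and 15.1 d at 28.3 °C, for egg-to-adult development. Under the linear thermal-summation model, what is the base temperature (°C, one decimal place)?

Linear rate model ⇒ the product D·(T − T_b) is constant across temperatures.
30.8·(18.7 − T_b) = 15.1·(28.3 − T_b)
T_b = (30.8·18.7 − 15.1·28.3) / (30.8 − 15.1) = 148.63 / 15.7 = 9.467 °C ≈ 9.5 °C.

9.5 °C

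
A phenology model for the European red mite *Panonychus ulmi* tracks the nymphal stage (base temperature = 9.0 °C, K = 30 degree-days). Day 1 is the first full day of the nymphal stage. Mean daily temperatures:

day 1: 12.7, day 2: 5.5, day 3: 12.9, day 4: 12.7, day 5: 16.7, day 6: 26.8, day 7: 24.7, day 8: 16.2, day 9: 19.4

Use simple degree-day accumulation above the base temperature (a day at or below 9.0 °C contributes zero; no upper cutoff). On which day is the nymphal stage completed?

Daily DD above 9.0 °C: 3.7, 0.0, 3.9, 3.7, 7.7, 17.8, 15.7, 7.2, 10.4.
Cumulative: 3.7, 3.7, 7.6, 11.3, 19.0, 36.8, 52.5, 59.7, 70.1.
The total first reaches 30 DD on day 6.

day 6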